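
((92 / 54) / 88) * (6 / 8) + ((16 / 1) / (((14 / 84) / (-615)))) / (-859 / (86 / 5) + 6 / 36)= 12064145123 / 10170864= 1186.15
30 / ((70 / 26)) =78 / 7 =11.14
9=9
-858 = -858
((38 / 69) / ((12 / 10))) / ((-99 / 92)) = -380 / 891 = -0.43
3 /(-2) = -3 /2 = -1.50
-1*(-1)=1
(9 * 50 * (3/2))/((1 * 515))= 135/103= 1.31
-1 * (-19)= 19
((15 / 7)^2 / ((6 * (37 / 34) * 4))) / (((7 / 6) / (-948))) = -1813050 / 12691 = -142.86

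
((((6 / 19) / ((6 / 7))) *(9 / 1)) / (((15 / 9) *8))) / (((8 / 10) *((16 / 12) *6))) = 189 / 4864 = 0.04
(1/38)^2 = 1/1444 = 0.00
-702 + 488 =-214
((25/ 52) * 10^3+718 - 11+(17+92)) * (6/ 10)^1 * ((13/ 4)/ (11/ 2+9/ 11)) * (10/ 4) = 278157/ 278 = 1000.56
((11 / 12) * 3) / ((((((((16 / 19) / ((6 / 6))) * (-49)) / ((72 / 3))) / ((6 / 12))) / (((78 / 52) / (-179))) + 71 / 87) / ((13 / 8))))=709137 / 65245408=0.01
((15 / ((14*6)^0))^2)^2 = 50625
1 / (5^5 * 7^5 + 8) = 1 / 52521883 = 0.00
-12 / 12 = -1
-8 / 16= -1 / 2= -0.50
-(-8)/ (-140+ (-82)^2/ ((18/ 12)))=6/ 3257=0.00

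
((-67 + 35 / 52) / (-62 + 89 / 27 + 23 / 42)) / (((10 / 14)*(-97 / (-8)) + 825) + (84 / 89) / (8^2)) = 36504216 / 26683657247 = 0.00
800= 800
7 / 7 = 1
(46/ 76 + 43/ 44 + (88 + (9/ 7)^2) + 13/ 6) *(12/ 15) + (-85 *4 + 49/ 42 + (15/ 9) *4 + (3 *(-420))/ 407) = -2961698771/ 11367510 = -260.54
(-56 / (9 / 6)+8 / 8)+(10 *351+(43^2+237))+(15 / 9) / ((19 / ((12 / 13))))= 4119773 / 741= 5559.75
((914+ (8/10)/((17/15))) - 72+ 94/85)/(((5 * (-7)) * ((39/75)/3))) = -215172/1547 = -139.09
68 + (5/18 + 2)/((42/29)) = 52597/756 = 69.57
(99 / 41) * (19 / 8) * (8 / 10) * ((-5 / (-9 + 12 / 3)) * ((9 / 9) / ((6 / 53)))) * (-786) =-13059783 / 410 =-31853.13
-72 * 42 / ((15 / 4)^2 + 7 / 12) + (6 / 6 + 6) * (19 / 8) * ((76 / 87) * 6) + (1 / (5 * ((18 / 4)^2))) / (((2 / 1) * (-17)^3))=-4840953032929 / 40565339055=-119.34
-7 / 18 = -0.39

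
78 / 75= 26 / 25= 1.04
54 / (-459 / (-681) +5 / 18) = 220644 / 3889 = 56.74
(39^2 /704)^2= 2313441 /495616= 4.67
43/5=8.60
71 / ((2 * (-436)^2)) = 71 / 380192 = 0.00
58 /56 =29 /28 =1.04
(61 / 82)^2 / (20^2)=3721 / 2689600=0.00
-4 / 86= -2 / 43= -0.05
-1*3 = -3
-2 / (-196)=1 / 98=0.01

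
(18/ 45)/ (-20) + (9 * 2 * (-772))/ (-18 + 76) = -239.61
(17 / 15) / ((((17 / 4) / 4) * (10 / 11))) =88 / 75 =1.17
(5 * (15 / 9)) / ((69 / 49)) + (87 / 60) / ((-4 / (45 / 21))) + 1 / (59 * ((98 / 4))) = 49232507 / 9574992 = 5.14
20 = 20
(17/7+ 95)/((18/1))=341/63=5.41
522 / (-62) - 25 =-1036 / 31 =-33.42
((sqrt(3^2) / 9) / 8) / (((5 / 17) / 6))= 17 / 20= 0.85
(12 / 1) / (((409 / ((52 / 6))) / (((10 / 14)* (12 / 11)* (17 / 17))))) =6240 / 31493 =0.20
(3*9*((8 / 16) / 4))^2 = 729 / 64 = 11.39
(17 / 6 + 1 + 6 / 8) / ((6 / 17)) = 935 / 72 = 12.99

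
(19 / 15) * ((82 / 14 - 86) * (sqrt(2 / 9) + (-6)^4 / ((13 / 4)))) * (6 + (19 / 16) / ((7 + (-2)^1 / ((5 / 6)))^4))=-30939602038092 / 127327655 - 95492598883 * sqrt(2) / 470132880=-243279.26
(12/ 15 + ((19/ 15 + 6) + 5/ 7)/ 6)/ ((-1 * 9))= -671/ 2835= -0.24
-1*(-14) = 14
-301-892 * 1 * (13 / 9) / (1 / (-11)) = 124847 / 9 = 13871.89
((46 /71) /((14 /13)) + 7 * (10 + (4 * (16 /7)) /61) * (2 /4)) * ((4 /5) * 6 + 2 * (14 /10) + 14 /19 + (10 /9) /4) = 8066975489 /25921035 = 311.21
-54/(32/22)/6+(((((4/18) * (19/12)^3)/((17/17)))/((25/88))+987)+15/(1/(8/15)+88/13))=86129089129/87382800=985.65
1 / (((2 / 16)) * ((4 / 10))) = 20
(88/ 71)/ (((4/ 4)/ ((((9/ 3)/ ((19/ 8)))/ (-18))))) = -0.09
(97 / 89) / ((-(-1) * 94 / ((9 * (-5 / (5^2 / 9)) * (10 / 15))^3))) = -7637004 / 522875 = -14.61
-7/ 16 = -0.44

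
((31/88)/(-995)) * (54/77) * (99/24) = -2511/2451680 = -0.00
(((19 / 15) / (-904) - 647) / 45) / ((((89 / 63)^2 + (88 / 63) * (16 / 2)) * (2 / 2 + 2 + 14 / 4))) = -1289680833 / 7678903700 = -0.17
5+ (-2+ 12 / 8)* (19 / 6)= 41 / 12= 3.42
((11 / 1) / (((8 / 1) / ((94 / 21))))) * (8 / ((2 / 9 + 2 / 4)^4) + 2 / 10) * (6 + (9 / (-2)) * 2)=-546.62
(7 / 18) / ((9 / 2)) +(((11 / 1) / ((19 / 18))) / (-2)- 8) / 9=-2126 / 1539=-1.38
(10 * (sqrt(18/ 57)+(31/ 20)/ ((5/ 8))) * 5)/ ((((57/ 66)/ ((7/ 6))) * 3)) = 3850 * sqrt(114)/ 3249+9548/ 171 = 68.49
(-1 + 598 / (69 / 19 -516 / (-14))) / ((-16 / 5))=-74149 / 17232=-4.30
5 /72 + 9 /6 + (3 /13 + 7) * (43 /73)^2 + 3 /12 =21589319 /4987944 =4.33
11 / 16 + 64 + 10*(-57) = -8085 / 16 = -505.31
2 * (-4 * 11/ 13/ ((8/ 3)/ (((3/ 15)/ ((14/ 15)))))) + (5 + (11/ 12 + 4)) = 10235/ 1092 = 9.37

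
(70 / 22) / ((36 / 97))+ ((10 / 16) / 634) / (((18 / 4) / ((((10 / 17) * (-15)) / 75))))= 4573900 / 533511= 8.57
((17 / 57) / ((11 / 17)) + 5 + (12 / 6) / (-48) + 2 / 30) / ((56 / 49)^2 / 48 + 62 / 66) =6741763 / 1187880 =5.68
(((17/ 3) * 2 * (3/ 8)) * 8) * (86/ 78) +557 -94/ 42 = 161684/ 273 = 592.25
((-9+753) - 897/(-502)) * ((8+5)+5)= 3369465/251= 13424.16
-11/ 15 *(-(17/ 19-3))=-88/ 57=-1.54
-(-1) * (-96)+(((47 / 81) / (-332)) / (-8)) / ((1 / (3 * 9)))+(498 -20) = 3043823 / 7968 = 382.01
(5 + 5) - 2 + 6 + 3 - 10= 7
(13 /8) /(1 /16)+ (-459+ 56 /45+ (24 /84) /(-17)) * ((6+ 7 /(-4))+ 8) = -17080037 /3060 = -5581.71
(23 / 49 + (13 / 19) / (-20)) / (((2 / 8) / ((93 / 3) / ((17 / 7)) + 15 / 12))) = 7722159 / 316540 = 24.40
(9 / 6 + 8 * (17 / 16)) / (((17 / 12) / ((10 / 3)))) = 400 / 17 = 23.53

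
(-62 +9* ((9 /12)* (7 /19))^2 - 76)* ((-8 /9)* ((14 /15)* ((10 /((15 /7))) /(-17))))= -25908554 /828495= -31.27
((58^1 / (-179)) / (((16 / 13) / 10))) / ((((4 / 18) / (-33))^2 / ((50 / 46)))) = -4156849125 / 65872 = -63104.95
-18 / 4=-9 / 2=-4.50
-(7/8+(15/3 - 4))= -15/8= -1.88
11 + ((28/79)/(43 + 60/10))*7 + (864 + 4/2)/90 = 73492/3555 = 20.67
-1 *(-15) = 15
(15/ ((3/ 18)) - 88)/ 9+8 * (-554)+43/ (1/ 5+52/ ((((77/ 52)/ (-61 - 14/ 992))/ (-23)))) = -23459496388867/ 5293474128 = -4431.78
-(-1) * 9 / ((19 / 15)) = 135 / 19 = 7.11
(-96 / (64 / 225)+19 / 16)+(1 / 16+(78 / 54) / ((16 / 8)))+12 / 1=-11647 / 36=-323.53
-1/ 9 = -0.11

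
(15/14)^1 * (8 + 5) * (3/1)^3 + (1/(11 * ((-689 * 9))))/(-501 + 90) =147602806079/392486094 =376.07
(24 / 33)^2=64 / 121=0.53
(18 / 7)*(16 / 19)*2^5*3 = 27648 / 133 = 207.88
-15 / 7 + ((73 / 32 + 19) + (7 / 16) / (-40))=85691 / 4480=19.13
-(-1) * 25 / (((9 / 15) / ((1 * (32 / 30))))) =400 / 9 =44.44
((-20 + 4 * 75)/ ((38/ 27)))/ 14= 270/ 19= 14.21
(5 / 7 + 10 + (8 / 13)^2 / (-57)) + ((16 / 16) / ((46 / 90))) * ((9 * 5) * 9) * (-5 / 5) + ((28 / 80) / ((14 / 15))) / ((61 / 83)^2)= -780.99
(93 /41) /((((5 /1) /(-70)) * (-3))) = 434 /41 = 10.59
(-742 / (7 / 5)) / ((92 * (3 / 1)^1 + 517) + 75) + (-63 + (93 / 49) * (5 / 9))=-570137 / 9114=-62.56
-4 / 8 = -1 / 2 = -0.50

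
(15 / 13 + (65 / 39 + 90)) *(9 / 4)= 2715 / 13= 208.85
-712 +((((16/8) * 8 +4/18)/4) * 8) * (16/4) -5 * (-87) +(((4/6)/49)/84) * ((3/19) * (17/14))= -147.22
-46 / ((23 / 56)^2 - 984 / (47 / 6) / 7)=6780032 / 2620129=2.59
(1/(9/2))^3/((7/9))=8/567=0.01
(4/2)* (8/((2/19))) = 152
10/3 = 3.33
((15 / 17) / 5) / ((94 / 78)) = 117 / 799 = 0.15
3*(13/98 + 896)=263463/98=2688.40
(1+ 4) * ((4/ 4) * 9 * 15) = 675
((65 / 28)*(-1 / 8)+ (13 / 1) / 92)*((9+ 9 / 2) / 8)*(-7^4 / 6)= 2367729 / 23552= 100.53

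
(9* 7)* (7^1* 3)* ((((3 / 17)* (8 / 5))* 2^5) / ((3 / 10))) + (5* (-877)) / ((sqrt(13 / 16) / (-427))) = 2117081.39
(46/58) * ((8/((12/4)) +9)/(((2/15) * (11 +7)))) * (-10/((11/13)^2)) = -3401125/63162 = -53.85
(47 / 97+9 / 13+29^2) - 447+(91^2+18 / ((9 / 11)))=10968401 / 1261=8698.18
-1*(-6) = 6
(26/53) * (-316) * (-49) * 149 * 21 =1259685336/53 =23767647.85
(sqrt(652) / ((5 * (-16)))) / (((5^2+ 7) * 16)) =-sqrt(163) / 20480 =-0.00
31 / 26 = 1.19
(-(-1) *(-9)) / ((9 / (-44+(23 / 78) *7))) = 3271 / 78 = 41.94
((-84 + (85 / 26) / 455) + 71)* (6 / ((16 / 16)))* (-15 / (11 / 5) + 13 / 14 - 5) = 11896767 / 14014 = 848.92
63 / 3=21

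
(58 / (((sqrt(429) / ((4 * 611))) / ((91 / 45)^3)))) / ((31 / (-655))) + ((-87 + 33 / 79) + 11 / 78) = -1076418902104 * sqrt(429) / 18644175 - 532651 / 6162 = -1195909.13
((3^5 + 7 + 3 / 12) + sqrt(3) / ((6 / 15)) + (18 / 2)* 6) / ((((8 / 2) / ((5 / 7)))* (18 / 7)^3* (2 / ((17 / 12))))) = 20825* sqrt(3) / 1119744 + 5068805 / 2239488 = 2.30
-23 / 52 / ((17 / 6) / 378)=-13041 / 221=-59.01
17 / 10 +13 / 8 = 133 / 40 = 3.32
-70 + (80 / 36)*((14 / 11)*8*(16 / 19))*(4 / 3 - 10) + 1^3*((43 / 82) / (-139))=-15123678949 / 64318914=-235.14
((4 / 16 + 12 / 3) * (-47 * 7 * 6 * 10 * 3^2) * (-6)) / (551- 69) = 2265165 / 241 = 9399.02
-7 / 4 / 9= -7 / 36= -0.19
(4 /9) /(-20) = -1 /45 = -0.02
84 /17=4.94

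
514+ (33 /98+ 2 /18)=453743 /882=514.45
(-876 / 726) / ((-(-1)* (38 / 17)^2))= -21097 / 87362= -0.24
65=65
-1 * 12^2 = -144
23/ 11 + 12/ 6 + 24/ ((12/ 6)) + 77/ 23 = 4918/ 253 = 19.44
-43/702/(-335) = 43/235170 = 0.00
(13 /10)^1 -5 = -37 /10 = -3.70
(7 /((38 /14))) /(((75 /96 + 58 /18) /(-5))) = -3.22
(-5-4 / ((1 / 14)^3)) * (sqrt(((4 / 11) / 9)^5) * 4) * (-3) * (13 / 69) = 18272384 * sqrt(11) / 7438959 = 8.15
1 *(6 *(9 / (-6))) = -9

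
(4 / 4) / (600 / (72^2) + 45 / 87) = 6264 / 3965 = 1.58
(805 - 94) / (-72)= -79 / 8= -9.88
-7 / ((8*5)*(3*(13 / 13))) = -7 / 120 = -0.06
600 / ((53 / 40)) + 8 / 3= 72424 / 159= 455.50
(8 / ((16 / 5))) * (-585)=-2925 / 2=-1462.50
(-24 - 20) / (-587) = 44 / 587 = 0.07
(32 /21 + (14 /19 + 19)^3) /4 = 1107641363 /576156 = 1922.47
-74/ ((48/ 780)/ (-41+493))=-543530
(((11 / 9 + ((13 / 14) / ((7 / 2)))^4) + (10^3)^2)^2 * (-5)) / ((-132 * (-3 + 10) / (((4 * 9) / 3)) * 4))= 3364842478668802015690524500 / 207273787962601437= 16233806077.19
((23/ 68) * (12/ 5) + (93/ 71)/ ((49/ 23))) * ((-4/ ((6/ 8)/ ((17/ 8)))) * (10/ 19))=-8.51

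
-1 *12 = -12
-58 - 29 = -87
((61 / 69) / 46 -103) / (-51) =326861 / 161874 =2.02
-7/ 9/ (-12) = 7/ 108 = 0.06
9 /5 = 1.80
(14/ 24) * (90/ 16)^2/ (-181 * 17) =-4725/ 787712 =-0.01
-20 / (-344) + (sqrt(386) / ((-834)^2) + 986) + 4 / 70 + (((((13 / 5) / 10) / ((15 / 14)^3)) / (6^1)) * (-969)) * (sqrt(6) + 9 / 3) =-2880514 * sqrt(6) / 84375 + sqrt(386) / 695556 + 14962094947 / 16931250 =800.07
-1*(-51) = 51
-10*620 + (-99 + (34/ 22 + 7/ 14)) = -138533/ 22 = -6296.95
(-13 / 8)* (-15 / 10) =39 / 16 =2.44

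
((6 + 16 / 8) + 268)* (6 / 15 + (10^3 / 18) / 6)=119968 / 45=2665.96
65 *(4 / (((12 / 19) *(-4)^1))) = -1235 / 12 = -102.92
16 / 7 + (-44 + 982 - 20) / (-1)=-6410 / 7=-915.71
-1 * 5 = -5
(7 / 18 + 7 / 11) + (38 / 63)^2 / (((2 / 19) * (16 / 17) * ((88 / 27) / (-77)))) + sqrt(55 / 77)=-3802427 / 44352 + sqrt(35) / 7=-84.89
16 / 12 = 1.33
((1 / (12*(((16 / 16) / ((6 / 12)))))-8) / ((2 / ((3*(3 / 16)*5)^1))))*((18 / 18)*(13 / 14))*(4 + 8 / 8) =-186225 / 3584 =-51.96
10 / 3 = 3.33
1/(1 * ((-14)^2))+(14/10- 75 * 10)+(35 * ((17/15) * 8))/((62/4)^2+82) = -2833188301/3789660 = -747.61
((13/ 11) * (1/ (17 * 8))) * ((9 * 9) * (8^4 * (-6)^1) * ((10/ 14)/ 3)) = -5391360/ 1309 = -4118.69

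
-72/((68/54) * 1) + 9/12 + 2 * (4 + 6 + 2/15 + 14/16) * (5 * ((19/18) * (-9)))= -449705/408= -1102.22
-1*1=-1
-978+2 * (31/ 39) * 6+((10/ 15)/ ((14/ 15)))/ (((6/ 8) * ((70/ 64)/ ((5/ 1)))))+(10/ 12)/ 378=-198979825/ 206388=-964.11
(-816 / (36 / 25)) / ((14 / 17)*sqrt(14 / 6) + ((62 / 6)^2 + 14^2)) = -4016377500 / 2145968581 + 3641400*sqrt(21) / 2145968581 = -1.86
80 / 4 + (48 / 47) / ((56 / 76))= 7036 / 329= 21.39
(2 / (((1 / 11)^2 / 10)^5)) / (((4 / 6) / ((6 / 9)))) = 5187484920200000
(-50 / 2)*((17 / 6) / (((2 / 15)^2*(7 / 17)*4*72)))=-180625 / 5376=-33.60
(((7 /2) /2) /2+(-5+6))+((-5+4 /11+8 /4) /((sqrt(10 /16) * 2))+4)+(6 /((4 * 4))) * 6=65 /8 - 29 * sqrt(10) /55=6.46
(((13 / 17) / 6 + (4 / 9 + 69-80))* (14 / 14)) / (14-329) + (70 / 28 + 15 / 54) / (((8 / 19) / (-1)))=-2530861 / 385560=-6.56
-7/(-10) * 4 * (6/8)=21/10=2.10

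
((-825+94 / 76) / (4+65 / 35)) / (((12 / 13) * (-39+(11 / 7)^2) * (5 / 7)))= 5.84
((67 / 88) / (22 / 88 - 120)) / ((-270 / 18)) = 67 / 158070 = 0.00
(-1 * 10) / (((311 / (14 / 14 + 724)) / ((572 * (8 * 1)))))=-33176000 / 311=-106675.24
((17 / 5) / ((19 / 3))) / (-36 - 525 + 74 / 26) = -663 / 689320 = -0.00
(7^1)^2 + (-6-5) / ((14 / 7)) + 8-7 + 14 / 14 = 91 / 2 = 45.50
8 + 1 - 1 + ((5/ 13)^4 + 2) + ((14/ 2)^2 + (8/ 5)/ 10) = 42257344/ 714025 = 59.18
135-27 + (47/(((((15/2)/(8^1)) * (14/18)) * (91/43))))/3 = 376316/3185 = 118.15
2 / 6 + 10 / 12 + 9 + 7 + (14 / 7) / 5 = 527 / 30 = 17.57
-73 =-73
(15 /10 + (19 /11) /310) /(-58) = -2567 /98890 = -0.03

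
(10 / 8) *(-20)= -25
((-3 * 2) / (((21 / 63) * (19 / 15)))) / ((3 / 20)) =-1800 / 19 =-94.74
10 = 10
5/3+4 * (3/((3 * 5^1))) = 37/15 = 2.47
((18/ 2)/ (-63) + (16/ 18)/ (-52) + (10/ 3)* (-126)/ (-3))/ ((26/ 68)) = 3893986/ 10647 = 365.74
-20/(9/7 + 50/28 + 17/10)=-700/167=-4.19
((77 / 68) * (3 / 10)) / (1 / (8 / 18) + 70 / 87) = 20097 / 180710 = 0.11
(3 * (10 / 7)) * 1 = 30 / 7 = 4.29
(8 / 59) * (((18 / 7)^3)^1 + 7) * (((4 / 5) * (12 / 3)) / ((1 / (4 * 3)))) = 12645888 / 101185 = 124.98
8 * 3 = 24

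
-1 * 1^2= -1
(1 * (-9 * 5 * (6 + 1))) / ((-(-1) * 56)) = -45 / 8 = -5.62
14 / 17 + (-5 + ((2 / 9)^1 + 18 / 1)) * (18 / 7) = 592 / 17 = 34.82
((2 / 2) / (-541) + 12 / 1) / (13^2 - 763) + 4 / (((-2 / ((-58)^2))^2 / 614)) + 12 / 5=11164365858466673 / 1606770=6948328546.38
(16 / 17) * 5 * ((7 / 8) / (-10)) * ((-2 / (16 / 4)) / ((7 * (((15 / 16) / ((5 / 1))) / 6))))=16 / 17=0.94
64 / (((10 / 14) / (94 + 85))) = 16038.40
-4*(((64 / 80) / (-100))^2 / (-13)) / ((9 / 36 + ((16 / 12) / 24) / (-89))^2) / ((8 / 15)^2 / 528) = 3048887952 / 5187008125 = 0.59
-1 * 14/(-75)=14/75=0.19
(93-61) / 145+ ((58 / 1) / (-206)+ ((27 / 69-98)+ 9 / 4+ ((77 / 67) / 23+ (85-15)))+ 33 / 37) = -83375833377 / 3406195580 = -24.48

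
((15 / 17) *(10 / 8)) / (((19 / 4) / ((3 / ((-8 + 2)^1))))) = -75 / 646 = -0.12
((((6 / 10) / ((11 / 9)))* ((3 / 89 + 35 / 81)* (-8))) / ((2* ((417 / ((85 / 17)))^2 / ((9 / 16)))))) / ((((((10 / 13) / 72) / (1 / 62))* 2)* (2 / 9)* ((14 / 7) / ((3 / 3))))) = -589329 / 4690984232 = -0.00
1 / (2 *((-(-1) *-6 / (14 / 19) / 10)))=-35 / 57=-0.61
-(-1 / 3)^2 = -1 / 9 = -0.11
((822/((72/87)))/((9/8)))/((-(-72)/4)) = 3973/81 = 49.05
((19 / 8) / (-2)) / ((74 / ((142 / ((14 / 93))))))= -125457 / 8288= -15.14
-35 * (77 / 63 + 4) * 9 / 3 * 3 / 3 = -1645 / 3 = -548.33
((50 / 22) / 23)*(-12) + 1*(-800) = -202700 / 253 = -801.19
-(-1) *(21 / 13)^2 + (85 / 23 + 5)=43943 / 3887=11.31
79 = 79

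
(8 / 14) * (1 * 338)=1352 / 7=193.14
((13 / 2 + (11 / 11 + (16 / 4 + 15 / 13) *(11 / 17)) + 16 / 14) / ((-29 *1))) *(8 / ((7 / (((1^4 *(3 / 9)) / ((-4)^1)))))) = 0.04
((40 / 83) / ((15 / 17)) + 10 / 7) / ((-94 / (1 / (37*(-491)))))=0.00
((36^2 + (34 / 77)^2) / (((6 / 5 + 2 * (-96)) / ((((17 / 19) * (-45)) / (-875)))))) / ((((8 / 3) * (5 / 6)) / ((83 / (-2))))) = 5.84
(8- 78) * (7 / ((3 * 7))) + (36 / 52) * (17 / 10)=-8641 / 390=-22.16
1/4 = 0.25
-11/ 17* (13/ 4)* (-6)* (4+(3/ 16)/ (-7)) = 190905/ 3808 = 50.13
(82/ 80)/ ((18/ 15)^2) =205/ 288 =0.71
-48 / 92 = -12 / 23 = -0.52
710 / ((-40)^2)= 71 / 160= 0.44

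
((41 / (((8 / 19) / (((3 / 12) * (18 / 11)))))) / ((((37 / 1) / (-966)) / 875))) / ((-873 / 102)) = 16790468625 / 157916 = 106325.32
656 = 656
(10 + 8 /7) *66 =5148 /7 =735.43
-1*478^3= -109215352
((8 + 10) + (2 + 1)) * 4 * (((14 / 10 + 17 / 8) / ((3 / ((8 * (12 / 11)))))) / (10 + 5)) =15792 / 275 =57.43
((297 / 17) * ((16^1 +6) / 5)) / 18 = 363 / 85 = 4.27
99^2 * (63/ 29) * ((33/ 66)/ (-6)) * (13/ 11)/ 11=-190.63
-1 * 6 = -6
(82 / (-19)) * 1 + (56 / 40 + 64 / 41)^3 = 3542882067 / 163687375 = 21.64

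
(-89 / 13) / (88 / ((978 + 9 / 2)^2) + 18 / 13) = -343649025 / 69506626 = -4.94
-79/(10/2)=-79/5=-15.80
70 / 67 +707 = 47439 / 67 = 708.04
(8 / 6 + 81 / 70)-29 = -5567 / 210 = -26.51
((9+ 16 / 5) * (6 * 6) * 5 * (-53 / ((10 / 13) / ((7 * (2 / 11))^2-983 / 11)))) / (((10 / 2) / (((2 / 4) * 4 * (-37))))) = -594367561476 / 3025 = -196485144.29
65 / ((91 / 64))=320 / 7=45.71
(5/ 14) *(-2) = -5/ 7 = -0.71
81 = 81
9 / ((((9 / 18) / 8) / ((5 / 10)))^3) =4608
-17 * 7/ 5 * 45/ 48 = -357/ 16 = -22.31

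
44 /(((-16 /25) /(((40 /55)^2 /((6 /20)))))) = -4000 /33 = -121.21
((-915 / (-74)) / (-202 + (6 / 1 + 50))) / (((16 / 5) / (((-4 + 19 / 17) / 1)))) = 224175 / 2938688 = 0.08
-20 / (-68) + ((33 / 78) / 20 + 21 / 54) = 56023 / 79560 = 0.70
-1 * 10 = -10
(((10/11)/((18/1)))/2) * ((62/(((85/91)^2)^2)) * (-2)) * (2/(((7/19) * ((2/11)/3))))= -11540186294/31320375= -368.46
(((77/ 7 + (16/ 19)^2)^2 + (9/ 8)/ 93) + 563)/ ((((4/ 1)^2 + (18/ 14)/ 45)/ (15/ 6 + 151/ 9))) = 274810713739555/ 326363401584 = 842.04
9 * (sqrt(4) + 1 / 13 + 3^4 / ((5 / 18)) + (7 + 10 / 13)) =176346 / 65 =2713.02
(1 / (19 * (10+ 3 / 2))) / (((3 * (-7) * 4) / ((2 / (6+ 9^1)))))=-1 / 137655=-0.00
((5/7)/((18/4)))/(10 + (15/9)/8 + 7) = 80/8673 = 0.01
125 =125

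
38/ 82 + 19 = 798/ 41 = 19.46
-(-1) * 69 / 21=23 / 7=3.29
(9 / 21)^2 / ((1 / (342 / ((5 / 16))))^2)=269485056 / 1225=219987.80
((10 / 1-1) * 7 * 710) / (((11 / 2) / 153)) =13687380 / 11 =1244307.27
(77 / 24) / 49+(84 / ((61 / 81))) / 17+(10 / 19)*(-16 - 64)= -117437699 / 3310104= -35.48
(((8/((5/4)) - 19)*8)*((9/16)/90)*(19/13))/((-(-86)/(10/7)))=-171/11180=-0.02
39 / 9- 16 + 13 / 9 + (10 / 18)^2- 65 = -6068 / 81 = -74.91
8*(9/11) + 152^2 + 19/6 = 1525505/66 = 23113.71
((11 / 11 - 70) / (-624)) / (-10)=-23 / 2080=-0.01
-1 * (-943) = 943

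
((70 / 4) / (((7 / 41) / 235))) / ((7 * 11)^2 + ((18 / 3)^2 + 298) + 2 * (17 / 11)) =529925 / 137854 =3.84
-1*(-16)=16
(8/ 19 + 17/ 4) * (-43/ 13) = -15265/ 988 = -15.45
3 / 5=0.60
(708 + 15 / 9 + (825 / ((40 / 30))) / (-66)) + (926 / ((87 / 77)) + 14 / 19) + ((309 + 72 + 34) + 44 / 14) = 179464783 / 92568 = 1938.73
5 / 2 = 2.50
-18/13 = -1.38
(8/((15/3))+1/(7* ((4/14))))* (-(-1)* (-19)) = -399/10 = -39.90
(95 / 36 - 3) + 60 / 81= 41 / 108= 0.38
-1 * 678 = -678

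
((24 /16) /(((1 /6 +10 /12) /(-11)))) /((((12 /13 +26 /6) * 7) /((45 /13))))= -891 /574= -1.55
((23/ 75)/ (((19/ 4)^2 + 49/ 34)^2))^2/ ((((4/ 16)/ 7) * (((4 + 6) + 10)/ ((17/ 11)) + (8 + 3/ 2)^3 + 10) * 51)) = 648603527806976/ 3671200017086209737125625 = 0.00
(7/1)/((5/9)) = 63/5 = 12.60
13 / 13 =1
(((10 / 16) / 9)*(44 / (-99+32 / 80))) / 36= -275 / 319464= -0.00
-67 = -67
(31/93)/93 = 1/279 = 0.00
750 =750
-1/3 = -0.33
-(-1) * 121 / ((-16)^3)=-121 / 4096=-0.03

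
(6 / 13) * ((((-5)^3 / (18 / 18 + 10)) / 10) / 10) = -15 / 286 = -0.05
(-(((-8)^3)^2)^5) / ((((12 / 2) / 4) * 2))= -1237940039285380274899124224 / 3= -412646679761793424966374700.00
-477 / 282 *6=-477 / 47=-10.15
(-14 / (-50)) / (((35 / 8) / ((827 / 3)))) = 6616 / 375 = 17.64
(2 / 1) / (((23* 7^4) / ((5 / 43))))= 10 / 2374589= 0.00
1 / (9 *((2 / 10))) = 0.56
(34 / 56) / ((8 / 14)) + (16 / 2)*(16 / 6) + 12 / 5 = 5951 / 240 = 24.80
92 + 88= 180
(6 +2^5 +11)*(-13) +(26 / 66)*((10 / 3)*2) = -634.37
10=10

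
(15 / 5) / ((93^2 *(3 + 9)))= 1 / 34596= 0.00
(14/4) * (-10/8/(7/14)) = -35/4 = -8.75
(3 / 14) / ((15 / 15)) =3 / 14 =0.21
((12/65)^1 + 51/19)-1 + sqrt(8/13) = 2.65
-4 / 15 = -0.27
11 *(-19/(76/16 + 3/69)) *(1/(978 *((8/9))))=-4807/95844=-0.05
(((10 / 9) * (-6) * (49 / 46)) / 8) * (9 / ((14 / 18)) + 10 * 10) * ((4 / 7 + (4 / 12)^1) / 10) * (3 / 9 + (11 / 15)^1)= -29678 / 3105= -9.56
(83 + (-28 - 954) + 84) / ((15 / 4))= -652 / 3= -217.33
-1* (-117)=117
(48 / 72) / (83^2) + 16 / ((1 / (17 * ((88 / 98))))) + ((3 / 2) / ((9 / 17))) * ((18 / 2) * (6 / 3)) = 298989587 / 1012683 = 295.24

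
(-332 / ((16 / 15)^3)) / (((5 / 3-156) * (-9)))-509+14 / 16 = -241001535 / 474112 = -508.32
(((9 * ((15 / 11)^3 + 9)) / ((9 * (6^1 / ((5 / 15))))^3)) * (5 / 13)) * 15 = 21325 / 151366644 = 0.00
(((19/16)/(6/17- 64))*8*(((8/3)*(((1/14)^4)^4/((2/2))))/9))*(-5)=1615/15906682202690742091776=0.00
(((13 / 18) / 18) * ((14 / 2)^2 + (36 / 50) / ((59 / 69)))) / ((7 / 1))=955721 / 3345300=0.29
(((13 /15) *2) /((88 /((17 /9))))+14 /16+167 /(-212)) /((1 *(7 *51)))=78371 /224781480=0.00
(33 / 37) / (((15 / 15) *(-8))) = -33 / 296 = -0.11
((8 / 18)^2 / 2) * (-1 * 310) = -2480 / 81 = -30.62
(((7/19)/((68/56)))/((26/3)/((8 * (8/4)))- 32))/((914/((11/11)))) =-1176/111446305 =-0.00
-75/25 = -3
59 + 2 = 61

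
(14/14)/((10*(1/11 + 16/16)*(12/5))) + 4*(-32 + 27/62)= -1126891/8928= -126.22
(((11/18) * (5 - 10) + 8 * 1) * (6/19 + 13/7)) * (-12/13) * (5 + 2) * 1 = -51442/741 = -69.42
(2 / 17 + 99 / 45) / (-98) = -0.02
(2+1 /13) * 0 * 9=0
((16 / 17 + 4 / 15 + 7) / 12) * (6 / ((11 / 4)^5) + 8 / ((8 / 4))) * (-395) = -26883272689 / 24640803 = -1091.01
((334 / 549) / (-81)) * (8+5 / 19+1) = -58784 / 844911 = -0.07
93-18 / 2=84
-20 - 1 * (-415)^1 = 395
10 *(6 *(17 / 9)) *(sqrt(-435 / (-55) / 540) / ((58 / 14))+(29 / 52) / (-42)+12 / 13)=238 *sqrt(1595) / 2871+168895 / 1638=106.42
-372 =-372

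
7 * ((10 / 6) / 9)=35 / 27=1.30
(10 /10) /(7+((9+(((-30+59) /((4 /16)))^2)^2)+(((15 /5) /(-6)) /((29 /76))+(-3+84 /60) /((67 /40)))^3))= 7335308807 /1328159916435612456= 0.00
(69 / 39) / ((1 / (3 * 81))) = 429.92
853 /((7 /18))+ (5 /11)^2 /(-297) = 551776523 /251559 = 2193.43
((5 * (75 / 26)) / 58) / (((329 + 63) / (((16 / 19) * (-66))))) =-12375 / 350987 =-0.04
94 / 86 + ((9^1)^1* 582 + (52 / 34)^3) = 5242.67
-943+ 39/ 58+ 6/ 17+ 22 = -907095/ 986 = -919.97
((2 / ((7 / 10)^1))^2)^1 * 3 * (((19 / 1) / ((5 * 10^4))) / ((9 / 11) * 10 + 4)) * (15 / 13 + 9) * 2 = 82764 / 5334875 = 0.02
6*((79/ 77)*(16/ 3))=2528/ 77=32.83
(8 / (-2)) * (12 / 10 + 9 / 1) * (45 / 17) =-108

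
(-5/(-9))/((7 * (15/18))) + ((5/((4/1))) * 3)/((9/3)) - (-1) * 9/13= 2225/1092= 2.04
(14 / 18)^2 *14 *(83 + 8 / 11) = 210602 / 297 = 709.10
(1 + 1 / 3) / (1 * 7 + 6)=4 / 39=0.10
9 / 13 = 0.69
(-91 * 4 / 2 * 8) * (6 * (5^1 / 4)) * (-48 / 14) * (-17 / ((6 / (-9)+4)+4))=-954720 / 11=-86792.73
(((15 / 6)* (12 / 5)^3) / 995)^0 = 1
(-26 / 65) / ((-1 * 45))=2 / 225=0.01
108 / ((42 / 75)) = 1350 / 7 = 192.86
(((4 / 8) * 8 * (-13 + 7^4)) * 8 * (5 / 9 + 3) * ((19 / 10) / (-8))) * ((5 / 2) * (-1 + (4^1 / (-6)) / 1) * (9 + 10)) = 45976960 / 9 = 5108551.11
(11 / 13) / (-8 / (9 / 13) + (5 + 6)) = -99 / 65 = -1.52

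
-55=-55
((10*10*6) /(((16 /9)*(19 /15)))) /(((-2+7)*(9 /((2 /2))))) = 225 /38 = 5.92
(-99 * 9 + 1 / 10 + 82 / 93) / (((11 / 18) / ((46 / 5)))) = -10384086 / 775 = -13398.82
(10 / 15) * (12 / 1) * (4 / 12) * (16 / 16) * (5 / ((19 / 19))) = 40 / 3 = 13.33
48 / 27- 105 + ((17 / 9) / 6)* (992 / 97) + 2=-98.00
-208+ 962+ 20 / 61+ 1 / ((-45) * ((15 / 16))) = 31058474 / 41175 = 754.30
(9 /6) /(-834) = -0.00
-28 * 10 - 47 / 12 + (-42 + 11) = -3779 / 12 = -314.92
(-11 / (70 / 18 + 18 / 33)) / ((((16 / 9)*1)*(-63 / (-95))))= -103455 / 49168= -2.10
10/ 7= 1.43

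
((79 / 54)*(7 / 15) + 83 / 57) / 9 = 32917 / 138510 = 0.24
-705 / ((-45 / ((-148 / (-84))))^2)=-64343 / 59535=-1.08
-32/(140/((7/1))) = -8/5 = -1.60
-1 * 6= -6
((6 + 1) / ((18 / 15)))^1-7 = -7 / 6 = -1.17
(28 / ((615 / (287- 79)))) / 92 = 1456 / 14145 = 0.10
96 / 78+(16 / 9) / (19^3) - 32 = -24692192 / 802503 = -30.77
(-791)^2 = 625681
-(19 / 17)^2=-361 / 289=-1.25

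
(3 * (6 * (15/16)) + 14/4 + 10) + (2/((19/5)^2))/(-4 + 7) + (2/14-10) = 1247167/60648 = 20.56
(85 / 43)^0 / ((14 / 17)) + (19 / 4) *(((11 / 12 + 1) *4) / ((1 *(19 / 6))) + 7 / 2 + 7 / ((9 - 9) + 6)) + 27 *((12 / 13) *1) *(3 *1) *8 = 345637 / 546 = 633.03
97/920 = 0.11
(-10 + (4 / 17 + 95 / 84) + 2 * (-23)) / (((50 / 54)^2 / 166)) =-1573524873 / 148750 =-10578.32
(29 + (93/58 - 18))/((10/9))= 6579/580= 11.34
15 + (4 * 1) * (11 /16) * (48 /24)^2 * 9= 114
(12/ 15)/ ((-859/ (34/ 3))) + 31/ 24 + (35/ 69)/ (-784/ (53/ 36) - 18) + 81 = 2845922426839/ 34588184760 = 82.28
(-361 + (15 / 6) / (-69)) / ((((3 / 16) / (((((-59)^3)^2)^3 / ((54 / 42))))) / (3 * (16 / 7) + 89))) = -20071442746916582937118726994511404703944 / 1863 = -10773721281221998355941350000000000000.00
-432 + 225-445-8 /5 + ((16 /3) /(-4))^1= -9824 /15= -654.93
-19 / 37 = -0.51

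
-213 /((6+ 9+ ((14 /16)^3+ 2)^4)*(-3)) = 4879082848256 /4522790729761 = 1.08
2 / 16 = 1 / 8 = 0.12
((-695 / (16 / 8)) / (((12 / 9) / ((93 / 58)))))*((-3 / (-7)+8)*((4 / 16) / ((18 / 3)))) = -3813465 / 25984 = -146.76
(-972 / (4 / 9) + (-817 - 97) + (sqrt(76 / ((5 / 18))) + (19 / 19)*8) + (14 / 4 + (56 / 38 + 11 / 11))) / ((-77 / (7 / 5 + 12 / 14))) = 9267253 / 102410 - 474*sqrt(190) / 13475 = 90.01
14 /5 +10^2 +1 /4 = 103.05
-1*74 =-74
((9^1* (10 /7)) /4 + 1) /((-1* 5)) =-59 /70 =-0.84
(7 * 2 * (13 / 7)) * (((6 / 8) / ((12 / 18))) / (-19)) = -1.54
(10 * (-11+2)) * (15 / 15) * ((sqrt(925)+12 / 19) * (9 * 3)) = -12150 * sqrt(37) - 29160 / 19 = -75440.30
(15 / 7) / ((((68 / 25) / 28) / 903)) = 338625 / 17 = 19919.12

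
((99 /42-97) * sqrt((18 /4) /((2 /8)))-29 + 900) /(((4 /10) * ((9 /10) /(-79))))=-1720225 /9 + 2616875 * sqrt(2) /42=-103021.35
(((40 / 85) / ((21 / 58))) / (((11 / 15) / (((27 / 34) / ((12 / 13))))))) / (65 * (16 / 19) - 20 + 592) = 24795 / 10191874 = 0.00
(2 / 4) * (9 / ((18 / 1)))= 1 / 4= 0.25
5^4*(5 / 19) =3125 / 19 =164.47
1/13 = 0.08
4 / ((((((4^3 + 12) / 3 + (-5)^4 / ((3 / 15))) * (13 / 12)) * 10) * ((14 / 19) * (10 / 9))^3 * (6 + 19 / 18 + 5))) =405017091 / 22862039882500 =0.00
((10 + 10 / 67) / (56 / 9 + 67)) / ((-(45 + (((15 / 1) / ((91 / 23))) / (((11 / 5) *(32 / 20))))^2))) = -8721416704 / 2904436837917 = -0.00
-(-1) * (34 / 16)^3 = 4913 / 512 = 9.60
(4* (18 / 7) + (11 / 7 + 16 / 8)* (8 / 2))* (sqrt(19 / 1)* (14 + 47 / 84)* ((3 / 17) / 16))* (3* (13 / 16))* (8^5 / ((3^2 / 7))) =87508096* sqrt(19) / 357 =1068456.43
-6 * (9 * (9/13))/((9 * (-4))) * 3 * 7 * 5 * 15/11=42525/286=148.69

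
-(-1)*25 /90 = 5 /18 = 0.28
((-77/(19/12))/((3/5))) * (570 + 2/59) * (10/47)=-517932800/52687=-9830.37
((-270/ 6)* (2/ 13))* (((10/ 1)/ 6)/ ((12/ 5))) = -125/ 26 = -4.81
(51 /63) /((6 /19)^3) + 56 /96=119249 /4536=26.29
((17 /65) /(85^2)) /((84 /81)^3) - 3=-1819252317 /606424000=-3.00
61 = 61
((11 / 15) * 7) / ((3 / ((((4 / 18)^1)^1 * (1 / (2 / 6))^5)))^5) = 48498912 / 5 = 9699782.40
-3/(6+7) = -3/13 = -0.23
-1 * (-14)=14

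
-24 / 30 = -0.80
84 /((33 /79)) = 2212 /11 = 201.09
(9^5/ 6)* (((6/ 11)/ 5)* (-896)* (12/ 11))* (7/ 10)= -2222131968/ 3025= -734589.08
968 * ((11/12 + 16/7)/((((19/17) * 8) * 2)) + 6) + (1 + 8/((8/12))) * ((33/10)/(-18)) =95424307/15960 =5978.97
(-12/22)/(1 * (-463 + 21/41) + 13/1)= 82/67573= 0.00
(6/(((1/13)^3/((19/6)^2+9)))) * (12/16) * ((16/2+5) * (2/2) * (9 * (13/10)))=457804269/16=28612766.81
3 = 3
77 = 77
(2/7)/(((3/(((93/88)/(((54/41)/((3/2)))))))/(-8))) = -1271/1386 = -0.92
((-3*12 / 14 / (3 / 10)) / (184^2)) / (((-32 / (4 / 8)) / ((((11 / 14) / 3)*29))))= 1595 / 53086208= 0.00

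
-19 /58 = -0.33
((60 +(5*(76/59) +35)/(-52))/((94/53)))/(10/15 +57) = 28879965/49891816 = 0.58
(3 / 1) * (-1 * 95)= -285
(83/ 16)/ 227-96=-348589/ 3632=-95.98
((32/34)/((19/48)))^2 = 589824/104329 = 5.65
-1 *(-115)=115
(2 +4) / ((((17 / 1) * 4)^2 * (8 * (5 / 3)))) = 9 / 92480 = 0.00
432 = 432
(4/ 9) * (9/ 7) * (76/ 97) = 304/ 679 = 0.45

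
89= 89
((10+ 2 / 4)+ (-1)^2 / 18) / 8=95 / 72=1.32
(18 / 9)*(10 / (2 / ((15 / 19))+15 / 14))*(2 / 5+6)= 26880 / 757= 35.51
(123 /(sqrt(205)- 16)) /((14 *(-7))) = 41 *sqrt(205) /1666 + 328 /833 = 0.75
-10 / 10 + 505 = 504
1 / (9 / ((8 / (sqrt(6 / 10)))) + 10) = 3200 / 31757-72 * sqrt(15) / 31757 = 0.09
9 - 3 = 6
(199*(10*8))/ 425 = 3184/ 85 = 37.46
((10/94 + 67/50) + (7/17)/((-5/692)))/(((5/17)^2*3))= -37721249/176250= -214.02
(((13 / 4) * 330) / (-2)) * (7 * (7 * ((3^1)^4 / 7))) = -1216215 / 4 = -304053.75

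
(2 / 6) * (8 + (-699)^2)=488609 / 3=162869.67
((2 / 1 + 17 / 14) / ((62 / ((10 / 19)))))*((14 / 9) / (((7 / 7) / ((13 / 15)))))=0.04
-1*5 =-5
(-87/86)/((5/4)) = -174/215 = -0.81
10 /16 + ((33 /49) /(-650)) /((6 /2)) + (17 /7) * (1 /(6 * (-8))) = 438811 /764400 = 0.57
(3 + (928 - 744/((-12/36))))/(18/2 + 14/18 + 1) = 28467/97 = 293.47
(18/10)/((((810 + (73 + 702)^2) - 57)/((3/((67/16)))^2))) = 10368/6748964605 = 0.00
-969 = -969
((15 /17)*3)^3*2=182250 /4913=37.10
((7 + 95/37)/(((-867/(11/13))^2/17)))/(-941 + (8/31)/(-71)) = -0.00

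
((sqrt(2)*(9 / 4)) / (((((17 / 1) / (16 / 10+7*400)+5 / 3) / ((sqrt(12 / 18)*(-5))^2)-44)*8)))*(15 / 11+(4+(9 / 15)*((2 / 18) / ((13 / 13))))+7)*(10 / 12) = -1056265*sqrt(2) / 15916252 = -0.09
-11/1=-11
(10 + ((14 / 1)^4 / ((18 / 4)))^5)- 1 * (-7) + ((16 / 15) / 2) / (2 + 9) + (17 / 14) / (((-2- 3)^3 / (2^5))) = 25769822670987718890170182217 / 568346625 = 45341736076971898777.74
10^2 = 100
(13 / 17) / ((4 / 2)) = 13 / 34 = 0.38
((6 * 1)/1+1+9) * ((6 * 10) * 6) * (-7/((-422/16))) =1528.72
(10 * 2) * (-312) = -6240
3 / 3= 1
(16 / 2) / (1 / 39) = 312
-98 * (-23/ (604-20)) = 1127/ 292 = 3.86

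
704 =704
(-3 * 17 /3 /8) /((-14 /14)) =17 /8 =2.12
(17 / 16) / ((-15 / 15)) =-17 / 16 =-1.06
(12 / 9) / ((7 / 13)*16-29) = -52 / 795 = -0.07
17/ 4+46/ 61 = 1221/ 244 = 5.00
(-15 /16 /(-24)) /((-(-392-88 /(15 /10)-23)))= 15 /181888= 0.00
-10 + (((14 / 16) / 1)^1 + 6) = -25 / 8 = -3.12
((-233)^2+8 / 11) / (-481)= -597187 / 5291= -112.87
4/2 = 2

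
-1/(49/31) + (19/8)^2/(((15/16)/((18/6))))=17069/980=17.42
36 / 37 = 0.97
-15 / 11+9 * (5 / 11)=30 / 11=2.73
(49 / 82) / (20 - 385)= -49 / 29930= -0.00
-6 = -6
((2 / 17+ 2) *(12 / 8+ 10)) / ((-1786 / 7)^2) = 10143 / 27113266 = 0.00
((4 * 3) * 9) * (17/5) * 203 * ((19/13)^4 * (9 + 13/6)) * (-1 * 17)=-9220523781042/142805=-64567233.51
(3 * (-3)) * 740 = -6660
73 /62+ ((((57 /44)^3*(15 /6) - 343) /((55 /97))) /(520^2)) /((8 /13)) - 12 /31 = 38027661083187 /48335446016000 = 0.79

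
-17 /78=-0.22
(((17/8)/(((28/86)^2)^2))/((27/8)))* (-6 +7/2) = -290598085/2074464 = -140.08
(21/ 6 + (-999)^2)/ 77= 1996009/ 154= 12961.10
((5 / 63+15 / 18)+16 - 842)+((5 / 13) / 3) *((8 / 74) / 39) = -650067853 / 787878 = -825.09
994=994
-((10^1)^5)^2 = -10000000000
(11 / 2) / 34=11 / 68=0.16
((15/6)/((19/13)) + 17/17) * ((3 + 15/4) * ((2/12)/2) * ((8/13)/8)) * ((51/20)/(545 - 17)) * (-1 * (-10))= 15759/2782208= 0.01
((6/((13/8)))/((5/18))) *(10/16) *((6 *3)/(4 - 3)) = 1944/13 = 149.54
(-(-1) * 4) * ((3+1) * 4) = 64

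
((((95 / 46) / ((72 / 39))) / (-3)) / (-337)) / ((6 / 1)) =1235 / 6696864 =0.00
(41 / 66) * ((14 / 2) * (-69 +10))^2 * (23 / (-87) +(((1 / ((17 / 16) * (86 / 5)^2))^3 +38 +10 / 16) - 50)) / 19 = -1759462798200763743125773 / 27105927582911897808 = -64910.63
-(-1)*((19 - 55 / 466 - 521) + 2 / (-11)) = -2574789 / 5126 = -502.30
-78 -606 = -684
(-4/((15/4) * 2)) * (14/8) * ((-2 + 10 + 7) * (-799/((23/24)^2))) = 6443136/529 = 12179.84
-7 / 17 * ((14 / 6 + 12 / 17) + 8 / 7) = -1493 / 867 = -1.72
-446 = -446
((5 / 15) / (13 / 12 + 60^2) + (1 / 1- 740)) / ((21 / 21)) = -31934403 / 43213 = -739.00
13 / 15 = 0.87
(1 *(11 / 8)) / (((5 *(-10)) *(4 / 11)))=-121 / 1600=-0.08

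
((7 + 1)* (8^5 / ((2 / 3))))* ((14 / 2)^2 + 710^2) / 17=198239453184 / 17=11661144304.94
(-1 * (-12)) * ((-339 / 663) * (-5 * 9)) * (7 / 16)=106785 / 884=120.80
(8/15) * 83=664/15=44.27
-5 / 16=-0.31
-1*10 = -10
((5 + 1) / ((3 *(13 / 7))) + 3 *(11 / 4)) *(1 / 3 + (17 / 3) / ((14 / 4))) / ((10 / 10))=19885 / 1092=18.21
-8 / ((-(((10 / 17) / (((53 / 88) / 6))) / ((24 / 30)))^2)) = 811801 / 5445000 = 0.15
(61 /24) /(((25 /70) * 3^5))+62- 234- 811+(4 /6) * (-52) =-1017.64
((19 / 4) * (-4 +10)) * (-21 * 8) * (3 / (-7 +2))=2872.80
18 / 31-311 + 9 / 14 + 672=157205 / 434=362.22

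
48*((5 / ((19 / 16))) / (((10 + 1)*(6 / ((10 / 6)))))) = 3200 / 627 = 5.10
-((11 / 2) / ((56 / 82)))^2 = -203401 / 3136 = -64.86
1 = 1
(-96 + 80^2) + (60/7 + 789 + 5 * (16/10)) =49767/7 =7109.57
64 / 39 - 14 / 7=-14 / 39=-0.36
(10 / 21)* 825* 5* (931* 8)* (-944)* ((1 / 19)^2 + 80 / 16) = -1312745280000 / 19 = -69091856842.11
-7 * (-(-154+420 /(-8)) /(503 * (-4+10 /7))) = 20237 /18108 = 1.12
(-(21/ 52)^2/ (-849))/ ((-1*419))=-147/ 320632208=-0.00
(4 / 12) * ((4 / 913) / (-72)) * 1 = -1 / 49302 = -0.00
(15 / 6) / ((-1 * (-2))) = 1.25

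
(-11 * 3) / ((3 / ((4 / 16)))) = -11 / 4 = -2.75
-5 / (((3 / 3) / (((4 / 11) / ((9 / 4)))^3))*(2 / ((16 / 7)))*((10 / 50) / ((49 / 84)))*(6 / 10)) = -1024000 / 8732691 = -0.12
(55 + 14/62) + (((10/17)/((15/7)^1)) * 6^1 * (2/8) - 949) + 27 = -456573/527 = -866.36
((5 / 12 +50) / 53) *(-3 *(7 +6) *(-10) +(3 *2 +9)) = 81675 / 212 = 385.26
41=41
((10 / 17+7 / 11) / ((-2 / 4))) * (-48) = 21984 / 187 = 117.56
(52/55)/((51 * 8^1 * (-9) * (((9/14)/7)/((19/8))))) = -12103/1817640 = -0.01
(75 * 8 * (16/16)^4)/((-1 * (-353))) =600/353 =1.70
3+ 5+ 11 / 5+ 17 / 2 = 187 / 10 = 18.70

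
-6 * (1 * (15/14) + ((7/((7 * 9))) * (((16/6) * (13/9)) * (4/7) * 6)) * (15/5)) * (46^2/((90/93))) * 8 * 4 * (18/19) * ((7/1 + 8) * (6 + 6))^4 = -2285256466770766.92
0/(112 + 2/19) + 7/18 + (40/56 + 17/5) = 2837/630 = 4.50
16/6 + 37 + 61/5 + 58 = 1648/15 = 109.87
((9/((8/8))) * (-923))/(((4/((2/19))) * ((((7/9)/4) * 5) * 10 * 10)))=-74763/33250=-2.25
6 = 6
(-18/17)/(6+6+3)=-6/85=-0.07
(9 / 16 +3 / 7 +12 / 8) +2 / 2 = 391 / 112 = 3.49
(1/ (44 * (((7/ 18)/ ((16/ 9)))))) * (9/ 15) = 24/ 385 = 0.06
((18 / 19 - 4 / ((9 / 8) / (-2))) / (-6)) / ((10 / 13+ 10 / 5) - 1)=-8957 / 11799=-0.76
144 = 144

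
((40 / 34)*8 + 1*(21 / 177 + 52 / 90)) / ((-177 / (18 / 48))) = -0.02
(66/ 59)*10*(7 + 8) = 9900/ 59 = 167.80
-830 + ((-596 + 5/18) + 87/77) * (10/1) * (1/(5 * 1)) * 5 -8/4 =-4697101/693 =-6777.92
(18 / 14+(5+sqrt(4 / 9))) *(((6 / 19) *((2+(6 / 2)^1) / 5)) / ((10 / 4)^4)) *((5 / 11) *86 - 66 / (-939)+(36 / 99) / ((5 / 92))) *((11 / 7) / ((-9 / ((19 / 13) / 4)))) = -921953792 / 5607590625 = -0.16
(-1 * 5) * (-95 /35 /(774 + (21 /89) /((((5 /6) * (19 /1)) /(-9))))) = 803225 /45801252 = 0.02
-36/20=-9/5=-1.80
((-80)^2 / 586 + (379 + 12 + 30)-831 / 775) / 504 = 24458773 / 28611450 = 0.85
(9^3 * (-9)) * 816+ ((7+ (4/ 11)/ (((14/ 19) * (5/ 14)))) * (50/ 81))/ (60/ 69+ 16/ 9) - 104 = -145229295865/ 27126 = -5353878.05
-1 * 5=-5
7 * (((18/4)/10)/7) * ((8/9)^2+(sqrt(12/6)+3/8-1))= 107/1440+9 * sqrt(2)/20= 0.71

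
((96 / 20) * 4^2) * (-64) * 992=-24379392 / 5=-4875878.40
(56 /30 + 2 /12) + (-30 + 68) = 1201 /30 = 40.03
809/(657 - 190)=809/467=1.73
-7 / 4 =-1.75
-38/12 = -3.17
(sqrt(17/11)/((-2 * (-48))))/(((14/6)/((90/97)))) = 45 * sqrt(187)/119504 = 0.01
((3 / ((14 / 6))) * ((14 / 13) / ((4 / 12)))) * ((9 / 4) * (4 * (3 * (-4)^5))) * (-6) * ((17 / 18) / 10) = 4230144 / 65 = 65079.14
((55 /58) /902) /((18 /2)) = 5 /42804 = 0.00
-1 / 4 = -0.25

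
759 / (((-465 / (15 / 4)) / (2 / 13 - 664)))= 3275085 / 806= 4063.38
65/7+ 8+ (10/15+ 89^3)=14804726/21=704986.95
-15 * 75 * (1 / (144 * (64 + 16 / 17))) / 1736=-2125 / 30664704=-0.00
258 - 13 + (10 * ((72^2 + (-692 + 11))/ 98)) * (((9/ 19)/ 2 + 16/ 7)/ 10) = 495167/ 1372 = 360.91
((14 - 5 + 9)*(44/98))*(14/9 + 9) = 4180/49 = 85.31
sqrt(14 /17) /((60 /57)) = 19 * sqrt(238) /340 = 0.86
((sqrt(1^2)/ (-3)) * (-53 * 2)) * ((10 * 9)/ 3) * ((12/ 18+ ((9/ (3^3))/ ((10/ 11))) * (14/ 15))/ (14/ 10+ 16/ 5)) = 48124/ 207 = 232.48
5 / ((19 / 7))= 35 / 19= 1.84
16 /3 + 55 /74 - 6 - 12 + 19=1571 /222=7.08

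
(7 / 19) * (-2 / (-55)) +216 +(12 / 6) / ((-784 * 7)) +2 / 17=10535756827 / 48747160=216.13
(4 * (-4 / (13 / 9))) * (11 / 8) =-198 / 13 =-15.23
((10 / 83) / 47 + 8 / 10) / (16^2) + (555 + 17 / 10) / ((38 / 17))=621796019 / 2496640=249.05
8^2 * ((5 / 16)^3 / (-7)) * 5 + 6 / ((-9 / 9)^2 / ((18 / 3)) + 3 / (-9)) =-16753 / 448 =-37.40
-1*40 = -40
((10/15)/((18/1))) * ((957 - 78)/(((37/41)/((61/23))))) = 732793/7659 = 95.68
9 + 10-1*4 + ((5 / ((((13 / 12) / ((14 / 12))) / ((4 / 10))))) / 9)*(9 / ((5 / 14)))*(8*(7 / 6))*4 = 46829 / 195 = 240.15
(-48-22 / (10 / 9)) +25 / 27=-9028 / 135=-66.87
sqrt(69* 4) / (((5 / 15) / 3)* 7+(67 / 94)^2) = 159048* sqrt(69) / 102253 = 12.92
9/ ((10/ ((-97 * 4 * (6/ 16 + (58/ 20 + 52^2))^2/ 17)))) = -150553223.74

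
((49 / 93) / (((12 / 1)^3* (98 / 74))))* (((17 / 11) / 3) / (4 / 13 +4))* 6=8177 / 49496832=0.00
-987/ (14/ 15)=-2115/ 2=-1057.50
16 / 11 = 1.45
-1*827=-827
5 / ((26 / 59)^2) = 17405 / 676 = 25.75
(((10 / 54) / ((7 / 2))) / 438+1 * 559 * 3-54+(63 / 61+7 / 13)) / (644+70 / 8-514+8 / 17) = 3625991771200 / 310735937421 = 11.67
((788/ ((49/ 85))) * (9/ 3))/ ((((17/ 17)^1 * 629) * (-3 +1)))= -5910/ 1813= -3.26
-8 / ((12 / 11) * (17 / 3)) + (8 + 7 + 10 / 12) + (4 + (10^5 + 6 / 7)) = 71413849 / 714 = 100019.40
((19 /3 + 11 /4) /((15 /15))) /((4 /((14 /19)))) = 763 /456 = 1.67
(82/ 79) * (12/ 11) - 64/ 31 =-25112/ 26939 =-0.93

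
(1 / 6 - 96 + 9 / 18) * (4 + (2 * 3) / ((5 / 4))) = -12584 / 15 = -838.93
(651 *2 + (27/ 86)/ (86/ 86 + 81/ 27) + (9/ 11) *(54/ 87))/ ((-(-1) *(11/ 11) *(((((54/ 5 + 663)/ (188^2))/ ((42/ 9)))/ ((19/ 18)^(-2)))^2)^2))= 1124425304258158316375805762427944960000/ 370516003785790069128145477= 3034755024801.12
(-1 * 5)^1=-5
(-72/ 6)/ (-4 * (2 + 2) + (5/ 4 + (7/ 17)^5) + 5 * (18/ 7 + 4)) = -0.66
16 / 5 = 3.20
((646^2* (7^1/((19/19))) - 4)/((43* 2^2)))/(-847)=-730302/36421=-20.05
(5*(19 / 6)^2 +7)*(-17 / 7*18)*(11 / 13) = -384659 / 182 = -2113.51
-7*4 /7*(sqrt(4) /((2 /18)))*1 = -72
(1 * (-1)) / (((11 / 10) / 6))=-60 / 11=-5.45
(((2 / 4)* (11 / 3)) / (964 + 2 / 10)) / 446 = 55 / 12900996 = 0.00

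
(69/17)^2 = 4761/289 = 16.47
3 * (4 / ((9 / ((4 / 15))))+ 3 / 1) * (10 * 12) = 3368 / 3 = 1122.67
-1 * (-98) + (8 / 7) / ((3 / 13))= 2162 / 21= 102.95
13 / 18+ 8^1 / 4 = 49 / 18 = 2.72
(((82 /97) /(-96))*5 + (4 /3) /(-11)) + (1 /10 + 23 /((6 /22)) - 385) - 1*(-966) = 170361853 /256080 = 665.27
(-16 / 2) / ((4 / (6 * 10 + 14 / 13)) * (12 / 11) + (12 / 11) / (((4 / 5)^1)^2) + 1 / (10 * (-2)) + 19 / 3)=-262020 / 263963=-0.99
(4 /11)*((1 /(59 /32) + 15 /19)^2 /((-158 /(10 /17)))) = -44580980 /18564357493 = -0.00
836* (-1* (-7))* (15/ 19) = 4620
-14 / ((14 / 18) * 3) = -6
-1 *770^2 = -592900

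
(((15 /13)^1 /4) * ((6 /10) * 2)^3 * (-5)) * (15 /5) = -486 /65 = -7.48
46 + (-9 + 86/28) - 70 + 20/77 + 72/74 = -163509/5698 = -28.70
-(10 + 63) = -73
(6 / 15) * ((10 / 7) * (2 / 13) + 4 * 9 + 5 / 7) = 6722 / 455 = 14.77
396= 396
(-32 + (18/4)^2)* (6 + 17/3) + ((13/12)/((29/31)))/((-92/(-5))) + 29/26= -56564753/416208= -135.91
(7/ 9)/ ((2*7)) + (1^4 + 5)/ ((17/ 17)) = 109/ 18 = 6.06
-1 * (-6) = 6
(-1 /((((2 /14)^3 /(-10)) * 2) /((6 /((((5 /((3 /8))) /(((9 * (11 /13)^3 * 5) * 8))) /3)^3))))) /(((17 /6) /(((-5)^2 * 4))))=7736701626836761194000 /180276489341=42915754878.07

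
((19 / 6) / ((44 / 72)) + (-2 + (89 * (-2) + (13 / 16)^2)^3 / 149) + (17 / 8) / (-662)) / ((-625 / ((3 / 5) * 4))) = 1021983567127911021 / 7110773964800000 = 143.72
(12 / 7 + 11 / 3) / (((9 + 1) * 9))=113 / 1890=0.06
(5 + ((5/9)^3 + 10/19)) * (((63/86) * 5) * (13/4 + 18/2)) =16918475/66177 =255.65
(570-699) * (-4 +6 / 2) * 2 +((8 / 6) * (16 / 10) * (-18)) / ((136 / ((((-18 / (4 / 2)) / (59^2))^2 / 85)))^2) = 395495455577603439252567 / 1532928122393811780125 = 258.00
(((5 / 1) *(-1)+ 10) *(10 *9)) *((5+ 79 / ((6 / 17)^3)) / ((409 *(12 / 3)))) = 9730175 / 19632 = 495.63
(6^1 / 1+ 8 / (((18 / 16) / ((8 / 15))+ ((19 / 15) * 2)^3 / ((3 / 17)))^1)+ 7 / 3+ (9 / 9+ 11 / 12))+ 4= 3501589827 / 244270444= 14.33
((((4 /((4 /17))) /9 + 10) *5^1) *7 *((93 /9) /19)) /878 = 116095 /450414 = 0.26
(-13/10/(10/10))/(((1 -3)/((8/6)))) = 13/15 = 0.87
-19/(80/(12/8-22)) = 779/160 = 4.87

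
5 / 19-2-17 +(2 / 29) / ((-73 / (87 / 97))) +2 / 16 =-20033061 / 1076312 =-18.61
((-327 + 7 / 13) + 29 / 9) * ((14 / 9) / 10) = -264733 / 5265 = -50.28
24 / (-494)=-12 / 247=-0.05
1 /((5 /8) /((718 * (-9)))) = -10339.20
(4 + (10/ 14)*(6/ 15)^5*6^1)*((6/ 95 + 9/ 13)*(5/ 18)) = 2751106/ 3241875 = 0.85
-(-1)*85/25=17/5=3.40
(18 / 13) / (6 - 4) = 9 / 13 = 0.69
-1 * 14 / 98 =-1 / 7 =-0.14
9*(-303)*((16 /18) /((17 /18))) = -2566.59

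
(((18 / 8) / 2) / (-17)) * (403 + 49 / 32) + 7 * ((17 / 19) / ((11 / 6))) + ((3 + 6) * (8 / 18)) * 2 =-13965673 / 909568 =-15.35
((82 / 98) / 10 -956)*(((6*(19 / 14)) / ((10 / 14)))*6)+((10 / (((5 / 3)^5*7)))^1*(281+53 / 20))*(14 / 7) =-10002378852 / 153125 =-65321.66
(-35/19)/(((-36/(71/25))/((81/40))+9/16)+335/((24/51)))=-51120/19597037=-0.00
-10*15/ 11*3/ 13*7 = -3150/ 143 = -22.03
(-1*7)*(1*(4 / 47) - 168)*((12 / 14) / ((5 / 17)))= 804984 / 235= 3425.46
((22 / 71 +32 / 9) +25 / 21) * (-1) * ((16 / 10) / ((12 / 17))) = -153782 / 13419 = -11.46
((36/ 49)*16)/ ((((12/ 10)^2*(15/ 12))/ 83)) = 26560/ 49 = 542.04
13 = 13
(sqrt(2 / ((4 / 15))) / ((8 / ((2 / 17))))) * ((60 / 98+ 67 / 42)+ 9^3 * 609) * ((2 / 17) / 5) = 130525183 * sqrt(30) / 1699320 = 420.71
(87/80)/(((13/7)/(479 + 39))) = 303.33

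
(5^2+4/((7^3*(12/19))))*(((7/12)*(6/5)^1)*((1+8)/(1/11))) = 424776/245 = 1733.78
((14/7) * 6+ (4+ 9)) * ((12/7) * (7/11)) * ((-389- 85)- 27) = -150300/11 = -13663.64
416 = 416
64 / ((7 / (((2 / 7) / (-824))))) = -16 / 5047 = -0.00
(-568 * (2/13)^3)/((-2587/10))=45440/5683639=0.01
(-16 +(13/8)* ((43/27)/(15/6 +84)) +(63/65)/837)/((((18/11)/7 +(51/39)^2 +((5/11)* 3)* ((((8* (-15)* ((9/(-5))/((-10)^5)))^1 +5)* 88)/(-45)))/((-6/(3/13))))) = -4889652472079375/134064650021382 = -36.47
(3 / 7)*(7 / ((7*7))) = 3 / 49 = 0.06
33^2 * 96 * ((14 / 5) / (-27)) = -54208 / 5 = -10841.60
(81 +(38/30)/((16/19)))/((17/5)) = 19801/816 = 24.27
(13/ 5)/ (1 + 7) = 13/ 40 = 0.32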